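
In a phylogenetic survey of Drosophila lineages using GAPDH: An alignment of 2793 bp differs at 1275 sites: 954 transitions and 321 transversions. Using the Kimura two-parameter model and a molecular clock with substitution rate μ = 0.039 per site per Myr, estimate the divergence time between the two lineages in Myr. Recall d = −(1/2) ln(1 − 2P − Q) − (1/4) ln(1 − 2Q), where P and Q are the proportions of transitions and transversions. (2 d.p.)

P = 954/2793 ≈ 0.341568 and Q = 321/2793 ≈ 0.11493.
Under the Kimura two-parameter model, d = −½ ln(1 − 2P − Q) − ¼ ln(1 − 2Q).
1 − 2P − Q = 0.201934, giving −½ ln(0.201934) = 0.799907.
1 − 2Q = 0.77014, giving −¼ ln(0.77014) = 0.065296.
d = 0.799907 + 0.065296 = 0.865203.
Under a molecular clock d = 2μt, so t = d/(2μ) = 0.865203 / (2 × 0.039) = 11.09 Myr.

11.09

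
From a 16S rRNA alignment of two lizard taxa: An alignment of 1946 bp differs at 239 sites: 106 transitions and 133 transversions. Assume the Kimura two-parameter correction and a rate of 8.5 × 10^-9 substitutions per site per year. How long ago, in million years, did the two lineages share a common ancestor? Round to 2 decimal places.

P = 106/1946 ≈ 0.054471 and Q = 133/1946 ≈ 0.068345.
Under the Kimura two-parameter model, d = −½ ln(1 − 2P − Q) − ¼ ln(1 − 2Q).
1 − 2P − Q = 0.822713, giving −½ ln(0.822713) = 0.097574.
1 − 2Q = 0.86331, giving −¼ ln(0.86331) = 0.036745.
d = 0.097574 + 0.036745 = 0.134319.
Under a molecular clock d = 2μt, so t = d/(2μ) = 0.134319 / (2 × 8.5 × 10^-9) = 7.90 million years.

7.90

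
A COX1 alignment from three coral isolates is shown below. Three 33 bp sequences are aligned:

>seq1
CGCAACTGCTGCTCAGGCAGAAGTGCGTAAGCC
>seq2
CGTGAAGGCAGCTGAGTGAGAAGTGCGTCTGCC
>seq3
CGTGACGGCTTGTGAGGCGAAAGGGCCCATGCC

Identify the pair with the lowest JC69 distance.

seq1 and seq2

seq1–seq2: 10/33 differ, p = 0.303, d = 0.388.
seq1–seq3: 12/33 differ, p = 0.364, d = 0.497.
seq2–seq3: 12/33 differ, p = 0.364, d = 0.497.
The smallest distance is between seq1 and seq2.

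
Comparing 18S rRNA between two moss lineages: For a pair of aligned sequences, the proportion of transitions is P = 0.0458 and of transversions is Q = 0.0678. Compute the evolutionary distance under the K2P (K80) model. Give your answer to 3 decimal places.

0.123

Under the Kimura two-parameter model, d = −½ ln(1 − 2P − Q) − ¼ ln(1 − 2Q).
1 − 2P − Q = 0.8406, giving −½ ln(0.8406) = 0.086820.
1 − 2Q = 0.8644, giving −¼ ln(0.8644) = 0.036430.
d = 0.086820 + 0.036430 = 0.123250.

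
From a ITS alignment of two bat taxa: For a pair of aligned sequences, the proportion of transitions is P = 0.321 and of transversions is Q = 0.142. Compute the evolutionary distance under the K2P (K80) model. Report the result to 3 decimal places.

0.850

Under the Kimura two-parameter model, d = −½ ln(1 − 2P − Q) − ¼ ln(1 − 2Q).
1 − 2P − Q = 0.216, giving −½ ln(0.216) = 0.766238.
1 − 2Q = 0.716, giving −¼ ln(0.716) = 0.083519.
d = 0.766238 + 0.083519 = 0.849757.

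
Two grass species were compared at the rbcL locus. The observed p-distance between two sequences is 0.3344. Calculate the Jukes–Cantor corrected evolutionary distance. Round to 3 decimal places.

0.443

d = −(3/4) ln(1 − 4p/3) = −0.75 ln(1 − 0.445867) = −0.75 ln(0.554133)
  = −0.75 × (-0.590351) = 0.442763 substitutions/site.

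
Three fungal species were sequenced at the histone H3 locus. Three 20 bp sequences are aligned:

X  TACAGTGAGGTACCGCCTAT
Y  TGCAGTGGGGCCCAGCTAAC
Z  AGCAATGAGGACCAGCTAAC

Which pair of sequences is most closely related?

Y and Z

X–Y: 8/20 differ, p = 0.400, d = 0.572.
X–Z: 9/20 differ, p = 0.450, d = 0.687.
Y–Z: 4/20 differ, p = 0.200, d = 0.233.
The smallest distance is between Y and Z.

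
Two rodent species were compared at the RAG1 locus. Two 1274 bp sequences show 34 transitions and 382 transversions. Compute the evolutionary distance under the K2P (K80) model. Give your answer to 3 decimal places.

0.447

P = 34/1274 ≈ 0.026688 and Q = 382/1274 ≈ 0.299843.
Under the Kimura two-parameter model, d = −½ ln(1 − 2P − Q) − ¼ ln(1 − 2Q).
1 − 2P − Q = 0.646781, giving −½ ln(0.646781) = 0.217874.
1 − 2Q = 0.400314, giving −¼ ln(0.400314) = 0.228877.
d = 0.217874 + 0.228877 = 0.446751.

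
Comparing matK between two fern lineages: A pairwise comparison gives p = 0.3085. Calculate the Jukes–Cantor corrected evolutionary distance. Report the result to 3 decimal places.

0.397

d = −(3/4) ln(1 − 4p/3) = −0.75 ln(1 − 0.411333) = −0.75 ln(0.588667)
  = −0.75 × (-0.529895) = 0.397421 substitutions/site.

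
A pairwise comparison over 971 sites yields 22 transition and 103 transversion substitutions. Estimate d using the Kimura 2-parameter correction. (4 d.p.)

0.1417

P = 22/971 ≈ 0.022657 and Q = 103/971 ≈ 0.106076.
Under the Kimura two-parameter model, d = −½ ln(1 − 2P − Q) − ¼ ln(1 − 2Q).
1 − 2P − Q = 0.84861, giving −½ ln(0.84861) = 0.082078.
1 − 2Q = 0.787848, giving −¼ ln(0.787848) = 0.059613.
d = 0.082078 + 0.059613 = 0.141691.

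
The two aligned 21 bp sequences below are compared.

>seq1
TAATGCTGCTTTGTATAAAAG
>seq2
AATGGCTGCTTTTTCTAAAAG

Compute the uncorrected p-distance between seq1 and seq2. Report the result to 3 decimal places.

The sequences differ at 5 of 21 positions (sites 1, 3, 4, 13, 15).
p = 5/21 = 0.238095… ≈ 0.238 (to 3 d.p.).

0.238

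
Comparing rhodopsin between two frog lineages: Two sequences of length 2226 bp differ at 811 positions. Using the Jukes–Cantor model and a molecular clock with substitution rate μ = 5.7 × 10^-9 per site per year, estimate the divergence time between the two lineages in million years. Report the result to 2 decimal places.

p = 811/2226 ≈ 0.364331.
d = −(3/4) ln(1 − 4p/3) = −0.75 ln(1 − 0.485775) = −0.75 ln(0.514225)
  = −0.75 × (-0.665094) = 0.498821 substitutions/site.
Under a molecular clock d = 2μt, so t = d/(2μ) = 0.498821 / (2 × 5.7 × 10^-9) = 43.76 million years.

43.76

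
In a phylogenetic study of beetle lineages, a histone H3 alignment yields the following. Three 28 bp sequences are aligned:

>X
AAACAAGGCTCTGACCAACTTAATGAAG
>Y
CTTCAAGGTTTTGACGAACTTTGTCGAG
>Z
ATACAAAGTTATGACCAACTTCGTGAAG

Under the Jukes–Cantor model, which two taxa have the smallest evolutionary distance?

X and Z

X–Y: 10/28 differ, p = 0.357, d = 0.485.
X–Z: 6/28 differ, p = 0.214, d = 0.252.
Y–Z: 8/28 differ, p = 0.286, d = 0.360.
The smallest distance is between X and Z.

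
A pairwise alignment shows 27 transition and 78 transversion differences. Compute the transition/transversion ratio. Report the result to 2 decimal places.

R = 27/78 = 0.346153… ≈ 0.35 (to 2 d.p.).

0.35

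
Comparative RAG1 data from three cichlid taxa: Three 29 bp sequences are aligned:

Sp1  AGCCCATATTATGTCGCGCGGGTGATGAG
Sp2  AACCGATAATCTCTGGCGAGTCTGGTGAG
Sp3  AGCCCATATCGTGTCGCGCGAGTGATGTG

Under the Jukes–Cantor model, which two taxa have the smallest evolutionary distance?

Sp1 and Sp3

Sp1–Sp2: 10/29 differ, p = 0.345, d = 0.462.
Sp1–Sp3: 4/29 differ, p = 0.138, d = 0.152.
Sp2–Sp3: 12/29 differ, p = 0.414, d = 0.602.
The smallest distance is between Sp1 and Sp3.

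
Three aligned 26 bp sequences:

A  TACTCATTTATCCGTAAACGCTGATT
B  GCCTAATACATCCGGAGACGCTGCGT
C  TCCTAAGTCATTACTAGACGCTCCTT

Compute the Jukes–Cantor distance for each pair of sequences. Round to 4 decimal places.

A–B: 9/26 sites differ → p ≈ 0.346154, d = −0.75 ln(1 − 0.461539) = 0.464280 ≈ 0.4643.
A–C: 10/26 sites differ → p ≈ 0.384615, d = −0.75 ln(1 − 0.51282) = 0.539341 ≈ 0.5393.
B–C: 9/26 sites differ → p ≈ 0.346154, d = −0.75 ln(1 − 0.461539) = 0.464280 ≈ 0.4643.

d(A,B) = 0.4643, d(A,C) = 0.5393, d(B,C) = 0.4643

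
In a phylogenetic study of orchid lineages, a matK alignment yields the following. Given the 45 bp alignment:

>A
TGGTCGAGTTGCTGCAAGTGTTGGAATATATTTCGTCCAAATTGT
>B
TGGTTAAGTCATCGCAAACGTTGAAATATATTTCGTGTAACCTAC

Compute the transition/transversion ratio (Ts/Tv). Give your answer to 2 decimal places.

6.50

Transitions are A↔G and C↔T; transversions are all other mismatches.
Transitions: 13. Transversions: 2.
R = 13/2 = 6.50.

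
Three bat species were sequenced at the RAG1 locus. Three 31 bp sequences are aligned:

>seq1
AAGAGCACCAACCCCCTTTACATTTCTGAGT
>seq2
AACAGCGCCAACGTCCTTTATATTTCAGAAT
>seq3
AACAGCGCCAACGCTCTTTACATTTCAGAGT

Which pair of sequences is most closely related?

seq1–seq2: 7/31 differ, p = 0.226, d = 0.269.
seq1–seq3: 5/31 differ, p = 0.161, d = 0.182.
seq2–seq3: 4/31 differ, p = 0.129, d = 0.142.
The smallest distance is between seq2 and seq3.

seq2 and seq3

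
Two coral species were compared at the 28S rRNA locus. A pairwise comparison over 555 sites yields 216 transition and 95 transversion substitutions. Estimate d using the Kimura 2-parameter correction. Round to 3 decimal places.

P = 216/555 ≈ 0.389189 and Q = 95/555 ≈ 0.171171.
Under the Kimura two-parameter model, d = −½ ln(1 − 2P − Q) − ¼ ln(1 − 2Q).
1 − 2P − Q = 0.050451, giving −½ ln(0.050451) = 1.493376.
1 − 2Q = 0.657658, giving −¼ ln(0.657658) = 0.104768.
d = 1.493376 + 0.104768 = 1.598144.

1.598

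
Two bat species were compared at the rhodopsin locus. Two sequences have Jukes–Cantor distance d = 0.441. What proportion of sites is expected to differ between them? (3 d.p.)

0.333

p = (3/4)(1 − e^(−4d/3)) = 0.75 × (1 − e^(-0.588)) = 0.75 × (1 − 0.555437) = 0.333422.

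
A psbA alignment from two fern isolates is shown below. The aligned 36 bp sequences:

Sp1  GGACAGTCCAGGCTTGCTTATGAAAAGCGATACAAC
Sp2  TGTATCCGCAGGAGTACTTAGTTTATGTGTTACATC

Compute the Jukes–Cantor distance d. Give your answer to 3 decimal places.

0.824

The sequences differ at 18 of 36 sites, so p = 18/36 = 0.5.
d = −(3/4) ln(1 − 4p/3) = −0.75 ln(1 − 0.666667) = −0.75 ln(0.333333)
  = −0.75 × (-1.098613) = 0.823960 substitutions/site.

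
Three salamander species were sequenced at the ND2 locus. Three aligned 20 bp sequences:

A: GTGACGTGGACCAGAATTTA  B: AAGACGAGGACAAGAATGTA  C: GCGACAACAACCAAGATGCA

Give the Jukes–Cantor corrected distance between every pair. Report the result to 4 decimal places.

d(A,B) = 0.3041, d(A,C) = 0.6872, d(B,C) = 0.6872

A–B: 5/20 sites differ → p = 0.25, d = −0.75 ln(1 − 0.333333) = 0.304098 ≈ 0.3041.
A–C: 9/20 sites differ → p = 0.45, d = −0.75 ln(1 − 0.6) = 0.687218 ≈ 0.6872.
B–C: 9/20 sites differ → p = 0.45, d = −0.75 ln(1 − 0.6) = 0.687218 ≈ 0.6872.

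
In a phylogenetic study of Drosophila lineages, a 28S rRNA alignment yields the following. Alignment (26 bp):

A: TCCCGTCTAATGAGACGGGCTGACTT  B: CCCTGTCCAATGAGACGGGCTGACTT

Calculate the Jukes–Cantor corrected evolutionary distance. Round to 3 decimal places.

The sequences differ at 3 of 26 sites (1, 4, 8), so p = 3/26 ≈ 0.115385.
d = −(3/4) ln(1 − 4p/3) = −0.75 ln(1 − 0.153847) = −0.75 ln(0.846153)
  = −0.75 × (-0.167055) = 0.125291 substitutions/site.

0.125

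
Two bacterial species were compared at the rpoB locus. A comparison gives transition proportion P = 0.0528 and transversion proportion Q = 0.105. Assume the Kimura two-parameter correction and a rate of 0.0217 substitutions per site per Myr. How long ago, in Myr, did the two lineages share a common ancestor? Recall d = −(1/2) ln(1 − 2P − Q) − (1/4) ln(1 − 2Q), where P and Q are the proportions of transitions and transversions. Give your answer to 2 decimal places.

4.08

Under the Kimura two-parameter model, d = −½ ln(1 − 2P − Q) − ¼ ln(1 − 2Q).
1 − 2P − Q = 0.7894, giving −½ ln(0.7894) = 0.118241.
1 − 2Q = 0.79, giving −¼ ln(0.79) = 0.058931.
d = 0.118241 + 0.058931 = 0.177172.
Under a molecular clock d = 2μt, so t = d/(2μ) = 0.177172 / (2 × 0.0217) = 4.08 Myr.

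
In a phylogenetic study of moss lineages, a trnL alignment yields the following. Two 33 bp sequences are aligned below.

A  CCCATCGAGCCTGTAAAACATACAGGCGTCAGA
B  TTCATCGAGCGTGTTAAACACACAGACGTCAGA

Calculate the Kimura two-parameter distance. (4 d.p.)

0.2128

Of 33 sites, 4 differences are transitions and 2 are transversions, so P = 4/33 ≈ 0.121212 and Q = 2/33 ≈ 0.060606.
Under the Kimura two-parameter model, d = −½ ln(1 − 2P − Q) − ¼ ln(1 − 2Q).
1 − 2P − Q = 0.69697, giving −½ ln(0.69697) = 0.180506.
1 − 2Q = 0.878788, giving −¼ ln(0.878788) = 0.032303.
d = 0.180506 + 0.032303 = 0.212809.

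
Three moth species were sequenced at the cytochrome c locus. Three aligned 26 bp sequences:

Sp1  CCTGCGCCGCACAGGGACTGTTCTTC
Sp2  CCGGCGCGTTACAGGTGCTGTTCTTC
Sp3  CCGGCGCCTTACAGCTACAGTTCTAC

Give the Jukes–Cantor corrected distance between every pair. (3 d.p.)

Sp1–Sp2: 6/26 sites differ → p ≈ 0.230769, d = −0.75 ln(1 − 0.307692) = 0.275793 ≈ 0.276.
Sp1–Sp3: 7/26 sites differ → p ≈ 0.269231, d = −0.75 ln(1 − 0.358975) = 0.333515 ≈ 0.334.
Sp2–Sp3: 5/26 sites differ → p ≈ 0.192308, d = −0.75 ln(1 − 0.256411) = 0.222200 ≈ 0.222.

d(Sp1,Sp2) = 0.276, d(Sp1,Sp3) = 0.334, d(Sp2,Sp3) = 0.222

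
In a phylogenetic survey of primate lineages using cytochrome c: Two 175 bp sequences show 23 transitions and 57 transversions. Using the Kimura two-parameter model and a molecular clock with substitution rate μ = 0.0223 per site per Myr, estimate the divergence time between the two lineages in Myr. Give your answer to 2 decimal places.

P = 23/175 ≈ 0.131429 and Q = 57/175 ≈ 0.325714.
Under the Kimura two-parameter model, d = −½ ln(1 − 2P − Q) − ¼ ln(1 − 2Q).
1 − 2P − Q = 0.411428, giving −½ ln(0.411428) = 0.444061.
1 − 2Q = 0.348572, giving −¼ ln(0.348572) = 0.263478.
d = 0.444061 + 0.263478 = 0.707539.
Under a molecular clock d = 2μt, so t = d/(2μ) = 0.707539 / (2 × 0.0223) = 15.86 Myr.

15.86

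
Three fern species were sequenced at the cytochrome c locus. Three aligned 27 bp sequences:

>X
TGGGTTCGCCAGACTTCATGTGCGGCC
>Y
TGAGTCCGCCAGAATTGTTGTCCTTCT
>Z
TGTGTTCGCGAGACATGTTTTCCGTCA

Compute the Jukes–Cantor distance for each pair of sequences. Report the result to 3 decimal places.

X–Y: 9/27 sites differ → p ≈ 0.333333, d = −0.75 ln(1 − 0.444444) = 0.440839 ≈ 0.441.
X–Z: 9/27 sites differ → p ≈ 0.333333, d = −0.75 ln(1 − 0.444444) = 0.440839 ≈ 0.441.
Y–Z: 8/27 sites differ → p ≈ 0.296296, d = −0.75 ln(1 − 0.395061) = 0.376971 ≈ 0.377.

d(X,Y) = 0.441, d(X,Z) = 0.441, d(Y,Z) = 0.377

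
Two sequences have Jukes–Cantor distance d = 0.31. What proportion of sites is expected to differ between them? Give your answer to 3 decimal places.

0.254

p = (3/4)(1 − e^(−4d/3)) = 0.75 × (1 − e^(-0.413333)) = 0.75 × (1 − 0.661442) = 0.253919.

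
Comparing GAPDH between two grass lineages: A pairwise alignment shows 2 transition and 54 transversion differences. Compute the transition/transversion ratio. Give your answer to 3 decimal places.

0.037

R = 2/54 = 0.037037… ≈ 0.037 (to 3 d.p.).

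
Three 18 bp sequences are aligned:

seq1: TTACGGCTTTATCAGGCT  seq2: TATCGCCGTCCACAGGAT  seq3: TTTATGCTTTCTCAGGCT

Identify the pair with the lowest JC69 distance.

seq1 and seq3

seq1–seq2: 8/18 differ, p = 0.444, d = 0.673.
seq1–seq3: 4/18 differ, p = 0.222, d = 0.264.
seq2–seq3: 8/18 differ, p = 0.444, d = 0.673.
The smallest distance is between seq1 and seq3.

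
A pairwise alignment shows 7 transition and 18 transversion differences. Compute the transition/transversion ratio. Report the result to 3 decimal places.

R = 7/18 = 0.388888… ≈ 0.389 (to 3 d.p.).

0.389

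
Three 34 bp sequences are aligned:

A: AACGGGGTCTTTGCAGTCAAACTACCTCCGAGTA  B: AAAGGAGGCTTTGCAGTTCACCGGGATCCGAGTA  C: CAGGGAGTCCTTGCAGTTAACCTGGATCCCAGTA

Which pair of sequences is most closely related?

B and C

A–B: 10/34 differ, p = 0.294, d = 0.373.
A–C: 10/34 differ, p = 0.294, d = 0.373.
B–C: 7/34 differ, p = 0.206, d = 0.241.
The smallest distance is between B and C.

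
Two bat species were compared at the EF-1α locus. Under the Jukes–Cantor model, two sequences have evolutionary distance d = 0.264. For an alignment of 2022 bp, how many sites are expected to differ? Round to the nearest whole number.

Invert JC69: p = (3/4)(1 − e^(−4d/3)) = 0.75 × (1 − e^(-0.352)) = 0.75 × (1 − 0.703280) = 0.222540.
Expected differing sites = pL ≈ 0.222540 × 2022 = 449.97588 ≈ 450.

450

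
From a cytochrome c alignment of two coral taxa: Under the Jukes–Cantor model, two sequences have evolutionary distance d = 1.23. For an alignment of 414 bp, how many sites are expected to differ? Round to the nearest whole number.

250

Invert JC69: p = (3/4)(1 − e^(−4d/3)) = 0.75 × (1 − e^(-1.64)) = 0.75 × (1 − 0.193980) = 0.604515.
Expected differing sites = pL ≈ 0.604515 × 414 = 250.26921 ≈ 250.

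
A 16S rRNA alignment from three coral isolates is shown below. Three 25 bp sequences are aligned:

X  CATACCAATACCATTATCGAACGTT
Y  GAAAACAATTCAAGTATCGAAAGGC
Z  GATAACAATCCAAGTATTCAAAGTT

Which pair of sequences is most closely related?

X–Y: 9/25 differ, p = 0.360, d = 0.490.
X–Z: 8/25 differ, p = 0.320, d = 0.417.
Y–Z: 6/25 differ, p = 0.240, d = 0.289.
The smallest distance is between Y and Z.

Y and Z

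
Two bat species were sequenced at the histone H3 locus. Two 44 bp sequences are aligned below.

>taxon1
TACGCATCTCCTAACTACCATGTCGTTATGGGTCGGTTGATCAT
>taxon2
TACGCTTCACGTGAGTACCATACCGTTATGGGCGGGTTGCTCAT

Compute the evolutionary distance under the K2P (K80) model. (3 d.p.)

Of 44 sites, 4 differences are transitions and 6 are transversions, so P = 4/44 ≈ 0.090909 and Q = 6/44 ≈ 0.136364.
Under the Kimura two-parameter model, d = −½ ln(1 − 2P − Q) − ¼ ln(1 − 2Q).
1 − 2P − Q = 0.681818, giving −½ ln(0.681818) = 0.191496.
1 − 2Q = 0.727272, giving −¼ ln(0.727272) = 0.079614.
d = 0.191496 + 0.079614 = 0.271110.

0.271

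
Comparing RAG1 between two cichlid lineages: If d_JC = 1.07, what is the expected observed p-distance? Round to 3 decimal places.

0.570

p = (3/4)(1 − e^(−4d/3)) = 0.75 × (1 − e^(-1.426667)) = 0.75 × (1 − 0.240108) = 0.569919.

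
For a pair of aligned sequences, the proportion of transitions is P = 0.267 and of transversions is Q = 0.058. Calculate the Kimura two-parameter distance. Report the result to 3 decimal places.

0.479

Under the Kimura two-parameter model, d = −½ ln(1 − 2P − Q) − ¼ ln(1 − 2Q).
1 − 2P − Q = 0.408, giving −½ ln(0.408) = 0.448244.
1 − 2Q = 0.884, giving −¼ ln(0.884) = 0.030825.
d = 0.448244 + 0.030825 = 0.479069.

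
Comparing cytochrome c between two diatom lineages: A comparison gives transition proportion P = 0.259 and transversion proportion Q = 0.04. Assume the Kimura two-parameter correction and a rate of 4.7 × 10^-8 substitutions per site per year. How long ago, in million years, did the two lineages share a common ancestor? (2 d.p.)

4.56

Under the Kimura two-parameter model, d = −½ ln(1 − 2P − Q) − ¼ ln(1 − 2Q).
1 − 2P − Q = 0.442, giving −½ ln(0.442) = 0.408223.
1 − 2Q = 0.92, giving −¼ ln(0.92) = 0.020845.
d = 0.408223 + 0.020845 = 0.429068.
Under a molecular clock d = 2μt, so t = d/(2μ) = 0.429068 / (2 × 4.7 × 10^-8) = 4.56 million years.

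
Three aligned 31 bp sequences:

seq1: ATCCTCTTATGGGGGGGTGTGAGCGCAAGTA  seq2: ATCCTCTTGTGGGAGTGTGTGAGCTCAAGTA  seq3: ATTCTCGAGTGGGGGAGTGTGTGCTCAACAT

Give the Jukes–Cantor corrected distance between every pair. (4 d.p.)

d(seq1,seq2) = 0.1416, d(seq1,seq3) = 0.4217, d(seq2,seq3) = 0.3672

seq1–seq2: 4/31 sites differ → p ≈ 0.129032, d = −0.75 ln(1 − 0.172043) = 0.141596 ≈ 0.1416.
seq1–seq3: 10/31 sites differ → p ≈ 0.322581, d = −0.75 ln(1 − 0.430108) = 0.421731 ≈ 0.4217.
seq2–seq3: 9/31 sites differ → p ≈ 0.290323, d = −0.75 ln(1 − 0.387097) = 0.367161 ≈ 0.3672.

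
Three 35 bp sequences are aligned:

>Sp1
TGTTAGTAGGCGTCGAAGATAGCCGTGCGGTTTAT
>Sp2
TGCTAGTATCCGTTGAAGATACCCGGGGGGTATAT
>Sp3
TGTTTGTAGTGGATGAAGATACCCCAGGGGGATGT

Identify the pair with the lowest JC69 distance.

Sp1 and Sp2

Sp1–Sp2: 8/35 differ, p = 0.229, d = 0.273.
Sp1–Sp3: 12/35 differ, p = 0.343, d = 0.458.
Sp2–Sp3: 10/35 differ, p = 0.286, d = 0.360.
The smallest distance is between Sp1 and Sp2.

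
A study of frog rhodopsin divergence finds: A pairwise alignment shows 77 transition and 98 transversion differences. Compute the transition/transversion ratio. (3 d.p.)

R = 77/98 = 0.785714… ≈ 0.786 (to 3 d.p.).

0.786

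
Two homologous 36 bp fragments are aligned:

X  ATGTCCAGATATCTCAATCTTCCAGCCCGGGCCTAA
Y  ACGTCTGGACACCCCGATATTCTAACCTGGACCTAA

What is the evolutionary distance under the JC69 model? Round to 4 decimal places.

The sequences differ at 12 of 36 sites, so p = 12/36 ≈ 0.333333.
d = −(3/4) ln(1 − 4p/3) = −0.75 ln(1 − 0.444444) = −0.75 ln(0.555556)
  = −0.75 × (-0.587786) = 0.440840 substitutions/site.

0.4408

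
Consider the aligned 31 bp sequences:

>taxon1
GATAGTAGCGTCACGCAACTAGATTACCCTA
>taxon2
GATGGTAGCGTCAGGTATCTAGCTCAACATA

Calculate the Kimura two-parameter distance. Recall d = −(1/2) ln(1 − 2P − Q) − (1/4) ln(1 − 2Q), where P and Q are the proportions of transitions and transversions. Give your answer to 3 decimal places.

0.316

Of 31 sites, 3 differences are transitions and 5 are transversions, so P = 3/31 ≈ 0.096774 and Q = 5/31 ≈ 0.16129.
Under the Kimura two-parameter model, d = −½ ln(1 − 2P − Q) − ¼ ln(1 − 2Q).
1 − 2P − Q = 0.645162, giving −½ ln(0.645162) = 0.219127.
1 − 2Q = 0.67742, giving −¼ ln(0.67742) = 0.097366.
d = 0.219127 + 0.097366 = 0.316493.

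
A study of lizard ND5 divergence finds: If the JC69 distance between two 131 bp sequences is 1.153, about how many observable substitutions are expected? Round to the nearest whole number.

77

Invert JC69: p = (3/4)(1 − e^(−4d/3)) = 0.75 × (1 − e^(-1.537333)) = 0.75 × (1 − 0.214954) = 0.588785.
Expected differing sites = pL ≈ 0.588785 × 131 = 77.130835 ≈ 77.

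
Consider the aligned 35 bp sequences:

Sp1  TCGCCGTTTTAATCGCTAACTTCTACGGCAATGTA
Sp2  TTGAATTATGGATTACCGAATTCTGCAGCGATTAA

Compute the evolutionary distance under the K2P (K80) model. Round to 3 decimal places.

0.832

Of 35 sites, 9 differences are transitions and 8 are transversions, so P = 9/35 ≈ 0.257143 and Q = 8/35 ≈ 0.228571.
Under the Kimura two-parameter model, d = −½ ln(1 − 2P − Q) − ¼ ln(1 − 2Q).
1 − 2P − Q = 0.257143, giving −½ ln(0.257143) = 0.679061.
1 − 2Q = 0.542858, giving −¼ ln(0.542858) = 0.152727.
d = 0.679061 + 0.152727 = 0.831788.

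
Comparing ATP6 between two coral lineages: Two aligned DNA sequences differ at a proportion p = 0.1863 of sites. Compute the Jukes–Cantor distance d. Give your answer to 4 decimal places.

d = −(3/4) ln(1 − 4p/3) = −0.75 ln(1 − 0.2484) = −0.75 ln(0.7516)
  = −0.75 × (-0.285551) = 0.214163 substitutions/site.

0.2142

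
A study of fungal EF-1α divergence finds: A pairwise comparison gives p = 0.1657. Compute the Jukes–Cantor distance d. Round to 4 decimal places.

0.1872

d = −(3/4) ln(1 − 4p/3) = −0.75 ln(1 − 0.220933) = −0.75 ln(0.779067)
  = −0.75 × (-0.249658) = 0.187244 substitutions/site.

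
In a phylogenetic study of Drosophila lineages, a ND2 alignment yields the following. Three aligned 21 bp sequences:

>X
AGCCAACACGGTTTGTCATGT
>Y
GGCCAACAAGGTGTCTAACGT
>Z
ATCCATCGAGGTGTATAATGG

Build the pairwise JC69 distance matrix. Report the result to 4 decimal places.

d(X,Y) = 0.3597, d(X,Z) = 0.5319, d(Y,Z) = 0.4408

X–Y: 6/21 sites differ → p ≈ 0.285714, d = −0.75 ln(1 − 0.380952) = 0.359679 ≈ 0.3597.
X–Z: 8/21 sites differ → p ≈ 0.380952, d = −0.75 ln(1 − 0.507936) = 0.531860 ≈ 0.5319.
Y–Z: 7/21 sites differ → p ≈ 0.333333, d = −0.75 ln(1 − 0.444444) = 0.440839 ≈ 0.4408.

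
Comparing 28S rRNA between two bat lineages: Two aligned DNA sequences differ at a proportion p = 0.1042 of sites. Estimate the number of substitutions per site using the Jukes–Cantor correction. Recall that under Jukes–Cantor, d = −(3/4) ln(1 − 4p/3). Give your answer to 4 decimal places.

d = −(3/4) ln(1 − 4p/3) = −0.75 ln(1 − 0.138933) = −0.75 ln(0.861067)
  = −0.75 × (-0.149583) = 0.112187 substitutions/site.

0.1122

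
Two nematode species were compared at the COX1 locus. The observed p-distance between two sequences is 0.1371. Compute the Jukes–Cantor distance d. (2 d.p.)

d = −(3/4) ln(1 − 4p/3) = −0.75 ln(1 − 0.1828) = −0.75 ln(0.8172)
  = −0.75 × (-0.201871) = 0.151403 substitutions/site.

0.15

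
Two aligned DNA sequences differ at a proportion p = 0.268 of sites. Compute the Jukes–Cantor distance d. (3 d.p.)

0.332

d = −(3/4) ln(1 − 4p/3) = −0.75 ln(1 − 0.357333) = −0.75 ln(0.642667)
  = −0.75 × (-0.442129) = 0.331597 substitutions/site.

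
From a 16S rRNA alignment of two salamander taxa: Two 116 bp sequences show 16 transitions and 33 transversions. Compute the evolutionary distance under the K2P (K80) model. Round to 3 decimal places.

0.621

P = 16/116 ≈ 0.137931 and Q = 33/116 ≈ 0.284483.
Under the Kimura two-parameter model, d = −½ ln(1 − 2P − Q) − ¼ ln(1 − 2Q).
1 − 2P − Q = 0.439655, giving −½ ln(0.439655) = 0.410882.
1 − 2Q = 0.431034, giving −¼ ln(0.431034) = 0.210392.
d = 0.410882 + 0.210392 = 0.621274.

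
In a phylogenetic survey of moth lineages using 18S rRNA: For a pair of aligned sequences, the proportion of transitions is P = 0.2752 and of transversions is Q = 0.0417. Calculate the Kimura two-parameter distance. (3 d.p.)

0.470

Under the Kimura two-parameter model, d = −½ ln(1 − 2P − Q) − ¼ ln(1 − 2Q).
1 − 2P − Q = 0.4079, giving −½ ln(0.4079) = 0.448367.
1 − 2Q = 0.9166, giving −¼ ln(0.9166) = 0.021771.
d = 0.448367 + 0.021771 = 0.470138.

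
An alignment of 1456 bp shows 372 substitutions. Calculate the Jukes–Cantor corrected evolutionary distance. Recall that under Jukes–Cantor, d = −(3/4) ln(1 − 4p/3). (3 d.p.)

p = 372/1456 ≈ 0.255495.
d = −(3/4) ln(1 − 4p/3) = −0.75 ln(1 − 0.34066) = −0.75 ln(0.65934)
  = −0.75 × (-0.416516) = 0.312387 substitutions/site.

0.312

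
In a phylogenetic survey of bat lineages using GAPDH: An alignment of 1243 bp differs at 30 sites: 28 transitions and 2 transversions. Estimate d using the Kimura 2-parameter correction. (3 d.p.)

P = 28/1243 ≈ 0.022526 and Q = 2/1243 ≈ 0.001609.
Under the Kimura two-parameter model, d = −½ ln(1 − 2P − Q) − ¼ ln(1 − 2Q).
1 − 2P − Q = 0.953339, giving −½ ln(0.953339) = 0.023892.
1 − 2Q = 0.996782, giving −¼ ln(0.996782) = 0.000806.
d = 0.023892 + 0.000806 = 0.024698.

0.025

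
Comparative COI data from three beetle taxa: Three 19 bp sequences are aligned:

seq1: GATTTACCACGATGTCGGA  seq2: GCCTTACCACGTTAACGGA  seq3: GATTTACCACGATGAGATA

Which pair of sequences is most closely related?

seq1–seq2: 5/19 differ, p = 0.263, d = 0.324.
seq1–seq3: 4/19 differ, p = 0.211, d = 0.247.
seq2–seq3: 7/19 differ, p = 0.368, d = 0.507.
The smallest distance is between seq1 and seq3.

seq1 and seq3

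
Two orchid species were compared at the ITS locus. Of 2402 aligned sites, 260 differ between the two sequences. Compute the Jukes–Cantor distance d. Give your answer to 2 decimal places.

p = 260/2402 ≈ 0.108243.
d = −(3/4) ln(1 − 4p/3) = −0.75 ln(1 − 0.144324) = −0.75 ln(0.855676)
  = −0.75 × (-0.155863) = 0.116897 substitutions/site.

0.12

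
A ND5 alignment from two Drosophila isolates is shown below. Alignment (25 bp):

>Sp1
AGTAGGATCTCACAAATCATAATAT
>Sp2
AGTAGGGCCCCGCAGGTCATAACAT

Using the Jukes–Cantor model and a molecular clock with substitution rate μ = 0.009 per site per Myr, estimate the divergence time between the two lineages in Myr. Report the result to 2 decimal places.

19.47

The sequences differ at 7 of 25 sites (7, 8, 10, 12, 15, 16, 23), so p = 7/25 = 0.28.
d = −(3/4) ln(1 − 4p/3) = −0.75 ln(1 − 0.373333) = −0.75 ln(0.626667)
  = −0.75 × (-0.467340) = 0.350505 substitutions/site.
Under a molecular clock d = 2μt, so t = d/(2μ) = 0.350505 / (2 × 0.009) = 19.47 Myr.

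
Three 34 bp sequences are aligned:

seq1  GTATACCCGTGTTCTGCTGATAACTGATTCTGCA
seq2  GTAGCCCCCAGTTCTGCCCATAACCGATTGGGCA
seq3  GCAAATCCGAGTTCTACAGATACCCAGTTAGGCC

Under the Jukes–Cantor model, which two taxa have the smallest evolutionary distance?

seq1 and seq2

seq1–seq2: 9/34 differ, p = 0.265, d = 0.326.
seq1–seq3: 13/34 differ, p = 0.382, d = 0.535.
seq2–seq3: 13/34 differ, p = 0.382, d = 0.535.
The smallest distance is between seq1 and seq2.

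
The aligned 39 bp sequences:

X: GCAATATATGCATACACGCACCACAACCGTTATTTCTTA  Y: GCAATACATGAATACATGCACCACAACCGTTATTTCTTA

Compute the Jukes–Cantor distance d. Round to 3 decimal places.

0.081

The sequences differ at 3 of 39 sites (7, 11, 17), so p = 3/39 ≈ 0.076923.
d = −(3/4) ln(1 − 4p/3) = −0.75 ln(1 − 0.102564) = −0.75 ln(0.897436)
  = −0.75 × (-0.108213) = 0.081160 substitutions/site.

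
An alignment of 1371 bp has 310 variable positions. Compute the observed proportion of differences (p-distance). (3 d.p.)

0.226

p = 310/1371 = 0.226112… ≈ 0.226 (to 3 d.p.).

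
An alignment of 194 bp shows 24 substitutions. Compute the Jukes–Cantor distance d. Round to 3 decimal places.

0.135

p = 24/194 ≈ 0.123711.
d = −(3/4) ln(1 − 4p/3) = −0.75 ln(1 − 0.164948) = −0.75 ln(0.835052)
  = −0.75 × (-0.180261) = 0.135196 substitutions/site.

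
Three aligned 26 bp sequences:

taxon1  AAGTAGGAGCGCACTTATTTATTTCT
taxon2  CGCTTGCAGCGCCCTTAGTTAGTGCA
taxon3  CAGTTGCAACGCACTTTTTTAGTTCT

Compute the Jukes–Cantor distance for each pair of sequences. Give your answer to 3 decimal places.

taxon1–taxon2: 10/26 sites differ → p ≈ 0.384615, d = −0.75 ln(1 − 0.51282) = 0.539341 ≈ 0.539.
taxon1–taxon3: 6/26 sites differ → p ≈ 0.230769, d = −0.75 ln(1 − 0.307692) = 0.275793 ≈ 0.276.
taxon2–taxon3: 8/26 sites differ → p ≈ 0.307692, d = −0.75 ln(1 − 0.410256) = 0.396050 ≈ 0.396.

d(taxon1,taxon2) = 0.539, d(taxon1,taxon3) = 0.276, d(taxon2,taxon3) = 0.396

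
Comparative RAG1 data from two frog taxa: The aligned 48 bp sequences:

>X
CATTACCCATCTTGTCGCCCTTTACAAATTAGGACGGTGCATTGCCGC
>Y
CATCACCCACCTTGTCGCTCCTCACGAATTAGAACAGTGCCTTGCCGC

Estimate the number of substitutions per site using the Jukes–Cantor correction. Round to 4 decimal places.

The sequences differ at 9 of 48 sites (4, 10, 19, 21, 23, 26, 33, 36, 41), so p = 9/48 = 0.1875.
d = −(3/4) ln(1 − 4p/3) = −0.75 ln(1 − 0.25) = −0.75 ln(0.75)
  = −0.75 × (-0.287682) = 0.215762 substitutions/site.

0.2158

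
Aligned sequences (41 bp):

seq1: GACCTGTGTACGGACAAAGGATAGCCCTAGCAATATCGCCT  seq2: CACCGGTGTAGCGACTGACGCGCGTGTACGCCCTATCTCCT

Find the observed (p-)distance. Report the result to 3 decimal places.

0.439

The sequences differ at 18 of 41 positions.
p = 18/41 = 0.439024… ≈ 0.439 (to 3 d.p.).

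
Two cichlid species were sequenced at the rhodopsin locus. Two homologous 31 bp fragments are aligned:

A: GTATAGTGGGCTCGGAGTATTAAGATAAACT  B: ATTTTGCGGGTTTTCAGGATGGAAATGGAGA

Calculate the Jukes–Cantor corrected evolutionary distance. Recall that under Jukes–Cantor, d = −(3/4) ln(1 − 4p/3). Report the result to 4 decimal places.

The sequences differ at 16 of 31 sites, so p = 16/31 ≈ 0.516129.
d = −(3/4) ln(1 − 4p/3) = −0.75 ln(1 − 0.688172) = −0.75 ln(0.311828)
  = −0.75 × (-1.165304) = 0.873978 substitutions/site.

0.8740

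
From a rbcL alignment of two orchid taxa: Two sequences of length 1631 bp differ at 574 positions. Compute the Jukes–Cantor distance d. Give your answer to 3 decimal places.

0.475

p = 574/1631 ≈ 0.351931.
d = −(3/4) ln(1 − 4p/3) = −0.75 ln(1 − 0.469241) = −0.75 ln(0.530759)
  = −0.75 × (-0.633447) = 0.475085 substitutions/site.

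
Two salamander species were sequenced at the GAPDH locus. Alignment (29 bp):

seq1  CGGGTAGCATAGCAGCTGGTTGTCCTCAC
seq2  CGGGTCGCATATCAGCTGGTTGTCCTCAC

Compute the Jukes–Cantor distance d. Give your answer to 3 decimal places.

0.072

The sequences differ at 2 of 29 sites (6, 12), so p = 2/29 ≈ 0.068966.
d = −(3/4) ln(1 − 4p/3) = −0.75 ln(1 − 0.091955) = −0.75 ln(0.908045)
  = −0.75 × (-0.096461) = 0.072346 substitutions/site.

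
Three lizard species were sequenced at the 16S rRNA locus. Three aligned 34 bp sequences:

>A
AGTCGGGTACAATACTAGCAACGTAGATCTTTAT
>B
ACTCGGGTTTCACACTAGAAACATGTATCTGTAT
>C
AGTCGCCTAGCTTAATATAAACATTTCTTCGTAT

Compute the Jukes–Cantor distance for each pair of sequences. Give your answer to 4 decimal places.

A–B: 10/34 sites differ → p ≈ 0.294118, d = −0.75 ln(1 − 0.392157) = 0.373379 ≈ 0.3734.
A–C: 15/34 sites differ → p ≈ 0.441176, d = −0.75 ln(1 − 0.588235) = 0.665477 ≈ 0.6655.
B–C: 13/34 sites differ → p ≈ 0.382353, d = −0.75 ln(1 − 0.509804) = 0.534712 ≈ 0.5347.

d(A,B) = 0.3734, d(A,C) = 0.6655, d(B,C) = 0.5347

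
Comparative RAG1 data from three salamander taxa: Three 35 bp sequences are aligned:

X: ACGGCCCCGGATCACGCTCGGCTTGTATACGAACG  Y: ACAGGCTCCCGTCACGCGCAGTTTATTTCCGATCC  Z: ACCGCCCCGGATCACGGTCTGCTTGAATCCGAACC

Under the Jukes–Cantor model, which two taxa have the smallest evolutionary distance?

X and Z

X–Y: 14/35 differ, p = 0.400, d = 0.572.
X–Z: 6/35 differ, p = 0.171, d = 0.195.
Y–Z: 14/35 differ, p = 0.400, d = 0.572.
The smallest distance is between X and Z.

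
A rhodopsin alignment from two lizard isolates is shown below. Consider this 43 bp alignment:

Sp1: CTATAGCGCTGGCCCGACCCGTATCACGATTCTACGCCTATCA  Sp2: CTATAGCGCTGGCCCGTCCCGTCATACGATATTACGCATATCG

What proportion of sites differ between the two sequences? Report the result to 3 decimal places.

The sequences differ at 8 of 43 positions (sites 17, 23, 24, 25, 31, 32, 38, 43).
p = 8/43 = 0.186046… ≈ 0.186 (to 3 d.p.).

0.186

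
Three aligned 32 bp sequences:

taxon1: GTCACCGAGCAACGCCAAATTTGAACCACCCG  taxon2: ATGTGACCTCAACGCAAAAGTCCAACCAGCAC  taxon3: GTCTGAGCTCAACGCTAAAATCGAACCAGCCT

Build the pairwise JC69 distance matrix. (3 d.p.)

taxon1–taxon2: 15/32 sites differ → p = 0.46875, d = −0.75 ln(1 − 0.625) = 0.735622 ≈ 0.736.
taxon1–taxon3: 10/32 sites differ → p = 0.3125, d = −0.75 ln(1 − 0.416667) = 0.404248 ≈ 0.404.
taxon2–taxon3: 8/32 sites differ → p = 0.25, d = −0.75 ln(1 − 0.333333) = 0.304098 ≈ 0.304.

d(taxon1,taxon2) = 0.736, d(taxon1,taxon3) = 0.404, d(taxon2,taxon3) = 0.304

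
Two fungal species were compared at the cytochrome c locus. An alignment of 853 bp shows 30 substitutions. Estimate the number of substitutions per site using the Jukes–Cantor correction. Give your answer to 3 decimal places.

0.036

p = 30/853 ≈ 0.03517.
d = −(3/4) ln(1 − 4p/3) = −0.75 ln(1 − 0.046893) = −0.75 ln(0.953107)
  = −0.75 × (-0.048028) = 0.036021 substitutions/site.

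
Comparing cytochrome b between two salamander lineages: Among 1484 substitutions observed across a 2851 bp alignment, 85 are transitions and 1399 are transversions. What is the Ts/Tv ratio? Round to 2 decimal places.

0.06

R = 85/1399 = 0.060757… ≈ 0.06 (to 2 d.p.).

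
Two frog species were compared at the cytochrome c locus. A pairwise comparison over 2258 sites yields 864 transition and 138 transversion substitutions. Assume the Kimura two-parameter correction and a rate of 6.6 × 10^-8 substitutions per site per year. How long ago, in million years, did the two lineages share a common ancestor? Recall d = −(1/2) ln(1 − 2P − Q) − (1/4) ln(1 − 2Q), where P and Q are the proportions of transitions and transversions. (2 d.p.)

6.88

P = 864/2258 ≈ 0.38264 and Q = 138/2258 ≈ 0.061116.
Under the Kimura two-parameter model, d = −½ ln(1 − 2P − Q) − ¼ ln(1 − 2Q).
1 − 2P − Q = 0.173604, giving −½ ln(0.173604) = 0.875489.
1 − 2Q = 0.877768, giving −¼ ln(0.877768) = 0.032593.
d = 0.875489 + 0.032593 = 0.908082.
Under a molecular clock d = 2μt, so t = d/(2μ) = 0.908082 / (2 × 6.6 × 10^-8) = 6.88 million years.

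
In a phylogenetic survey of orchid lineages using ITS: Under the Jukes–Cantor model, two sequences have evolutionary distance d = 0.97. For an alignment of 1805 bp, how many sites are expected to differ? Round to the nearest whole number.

Invert JC69: p = (3/4)(1 − e^(−4d/3)) = 0.75 × (1 − e^(-1.293333)) = 0.75 × (1 − 0.274355) = 0.544234.
Expected differing sites = pL ≈ 0.544234 × 1805 = 982.34237 ≈ 982.

982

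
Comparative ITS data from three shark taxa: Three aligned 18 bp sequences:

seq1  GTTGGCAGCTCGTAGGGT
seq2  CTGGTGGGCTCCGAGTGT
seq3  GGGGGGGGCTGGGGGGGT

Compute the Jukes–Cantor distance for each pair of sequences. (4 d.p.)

seq1–seq2: 8/18 sites differ → p ≈ 0.444444, d = −0.75 ln(1 − 0.592592) = 0.673455 ≈ 0.6735.
seq1–seq3: 7/18 sites differ → p ≈ 0.388889, d = −0.75 ln(1 − 0.518519) = 0.548166 ≈ 0.5482.
seq2–seq3: 7/18 sites differ → p ≈ 0.388889, d = −0.75 ln(1 − 0.518519) = 0.548166 ≈ 0.5482.

d(seq1,seq2) = 0.6735, d(seq1,seq3) = 0.5482, d(seq2,seq3) = 0.5482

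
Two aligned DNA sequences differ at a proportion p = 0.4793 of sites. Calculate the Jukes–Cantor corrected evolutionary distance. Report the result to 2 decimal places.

0.76

d = −(3/4) ln(1 − 4p/3) = −0.75 ln(1 − 0.639067) = −0.75 ln(0.360933)
  = −0.75 × (-1.019063) = 0.764297 substitutions/site.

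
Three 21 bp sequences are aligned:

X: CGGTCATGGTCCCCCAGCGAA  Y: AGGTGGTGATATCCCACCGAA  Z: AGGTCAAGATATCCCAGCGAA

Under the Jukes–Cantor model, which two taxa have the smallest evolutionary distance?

Y and Z

X–Y: 7/21 differ, p = 0.333, d = 0.441.
X–Z: 5/21 differ, p = 0.238, d = 0.286.
Y–Z: 4/21 differ, p = 0.190, d = 0.220.
The smallest distance is between Y and Z.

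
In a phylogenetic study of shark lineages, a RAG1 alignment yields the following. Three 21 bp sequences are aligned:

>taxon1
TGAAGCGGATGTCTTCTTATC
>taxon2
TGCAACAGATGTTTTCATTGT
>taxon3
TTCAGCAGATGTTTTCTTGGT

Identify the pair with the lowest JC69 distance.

taxon2 and taxon3

taxon1–taxon2: 8/21 differ, p = 0.381, d = 0.532.
taxon1–taxon3: 7/21 differ, p = 0.333, d = 0.441.
taxon2–taxon3: 4/21 differ, p = 0.190, d = 0.220.
The smallest distance is between taxon2 and taxon3.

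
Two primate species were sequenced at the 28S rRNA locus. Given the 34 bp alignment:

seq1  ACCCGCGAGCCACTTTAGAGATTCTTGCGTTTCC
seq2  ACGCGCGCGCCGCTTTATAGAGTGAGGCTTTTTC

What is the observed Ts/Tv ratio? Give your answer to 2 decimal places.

Transitions are A↔G and C↔T; transversions are all other mismatches.
Transitions: 2. Transversions: 8.
R = 2/8 = 0.25.

0.25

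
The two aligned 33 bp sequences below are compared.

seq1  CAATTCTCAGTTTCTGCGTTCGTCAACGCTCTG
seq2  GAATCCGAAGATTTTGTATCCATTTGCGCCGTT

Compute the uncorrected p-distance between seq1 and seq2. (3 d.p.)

The sequences differ at 16 of 33 positions.
p = 16/33 = 0.484848… ≈ 0.485 (to 3 d.p.).

0.485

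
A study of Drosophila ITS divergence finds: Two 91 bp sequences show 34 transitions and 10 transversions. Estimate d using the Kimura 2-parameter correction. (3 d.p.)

1.035

P = 34/91 ≈ 0.373626 and Q = 10/91 ≈ 0.10989.
Under the Kimura two-parameter model, d = −½ ln(1 − 2P − Q) − ¼ ln(1 − 2Q).
1 − 2P − Q = 0.142858, giving −½ ln(0.142858) = 0.972952.
1 − 2Q = 0.78022, giving −¼ ln(0.78022) = 0.062045.
d = 0.972952 + 0.062045 = 1.034997.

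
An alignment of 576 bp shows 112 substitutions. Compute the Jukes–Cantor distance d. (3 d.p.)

0.225

p = 112/576 ≈ 0.194444.
d = −(3/4) ln(1 − 4p/3) = −0.75 ln(1 − 0.259259) = −0.75 ln(0.740741)
  = −0.75 × (-0.300104) = 0.225078 substitutions/site.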